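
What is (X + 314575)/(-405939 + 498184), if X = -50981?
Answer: 263594/92245 ≈ 2.8575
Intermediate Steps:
(X + 314575)/(-405939 + 498184) = (-50981 + 314575)/(-405939 + 498184) = 263594/92245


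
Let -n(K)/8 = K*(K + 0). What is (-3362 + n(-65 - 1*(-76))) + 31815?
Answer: 27485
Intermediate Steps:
n(K) = -8*K² (n(K) = -8*K*(K + 0) = -8*K*K = -8*K²)
(-3362 + n(-65 - 1*(-76))) + 31815 = (-3362 - 8*(-65 - 1*(-76))²) + 31815 = (-3362 - 8*(-65 + 76)²) + 31815 = (-3362 - 8*11²) + 31815 = (-3362 - 8*121) + 31815 = (-3362 - 968) + 31815 = -4330 + 31815 = 27485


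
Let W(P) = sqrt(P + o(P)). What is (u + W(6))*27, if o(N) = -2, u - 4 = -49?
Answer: -1161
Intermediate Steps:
u = -45 (u = 4 - 49 = -45)
W(P) = sqrt(-2 + P) (W(P) = sqrt(P - 2) = sqrt(-2 + P))
(u + W(6))*27 = (-45 + sqrt(-2 + 6))*27 = (-45 + sqrt(4))*27 = (-45 + 2)*27 = -43*27 = -1161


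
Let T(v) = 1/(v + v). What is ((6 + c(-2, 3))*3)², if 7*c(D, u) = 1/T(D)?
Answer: 12996/49 ≈ 265.22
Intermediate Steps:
T(v) = 1/(2*v)
c(D, u) = 2*D/7 (c(D, u) = 1/(7*((1/(2*D)))) = (2*D)/7 = 2*D/7)
((6 + c(-2, 3))*3)² = ((6 + (2/7)*(-2))*3)² = ((6 - 4/7)*3)² = ((38/7)*3)² = (114/7)² = 12996/49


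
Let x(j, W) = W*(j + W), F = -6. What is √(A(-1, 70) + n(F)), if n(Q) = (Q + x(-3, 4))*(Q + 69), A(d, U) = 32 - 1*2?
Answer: 4*I*√6 ≈ 9.798*I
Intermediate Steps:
A(d, U) = 30 (A(d, U) = 32 - 2 = 30)
x(j, W) = W*(W + j)
n(Q) = (4 + Q)*(69 + Q) (n(Q) = (Q + 4*(4 - 3))*(Q + 69) = (Q + 4*1)*(69 + Q) = (Q + 4)*(69 + Q) = (4 + Q)*(69 + Q))
√(A(-1, 70) + n(F)) = √(30 + (276 + (-6)² + 73*(-6))) = √(30 + (276 + 36 - 438)) = √(30 - 126) = √(-96) = 4*I*√6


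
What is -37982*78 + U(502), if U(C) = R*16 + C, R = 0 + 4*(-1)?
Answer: -2962158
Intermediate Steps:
R = -4 (R = 0 - 4 = -4)
U(C) = -64 + C (U(C) = -4*16 + C = -64 + C)
-37982*78 + U(502) = -37982*78 + (-64 + 502) = -2962596 + 438 = -2962158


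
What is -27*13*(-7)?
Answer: 2457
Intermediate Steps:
-27*13*(-7) = -351*(-7) = 2457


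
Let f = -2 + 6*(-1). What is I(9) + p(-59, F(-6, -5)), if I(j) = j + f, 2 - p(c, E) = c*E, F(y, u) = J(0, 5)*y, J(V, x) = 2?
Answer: -705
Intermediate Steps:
f = -8 (f = -2 - 6 = -8)
F(y, u) = 2*y
p(c, E) = 2 - E*c (p(c, E) = 2 - c*E = 2 - E*c)
I(j) = -8 + j (I(j) = j - 8 = -8 + j)
I(9) + p(-59, F(-6, -5)) = (-8 + 9) + (2 - 1*2*(-6)*(-59)) = 1 + (2 - 1*(-12)*(-59)) = 1 + (2 - 708) = 1 - 706 = -705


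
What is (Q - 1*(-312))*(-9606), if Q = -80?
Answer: -2228592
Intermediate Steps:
(Q - 1*(-312))*(-9606) = (-80 - 1*(-312))*(-9606) = (-80 + 312)*(-9606) = 232*(-9606) = -2228592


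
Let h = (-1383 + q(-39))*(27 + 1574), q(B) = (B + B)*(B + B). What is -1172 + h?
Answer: 7525129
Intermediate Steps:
q(B) = 4*B**2 (q(B) = (2*B)*(2*B) = 4*B**2)
h = 7526301 (h = (-1383 + 4*(-39)**2)*(27 + 1574) = (-1383 + 4*1521)*1601 = (-1383 + 6084)*1601 = 4701*1601 = 7526301)
-1172 + h = -1172 + 7526301 = 7525129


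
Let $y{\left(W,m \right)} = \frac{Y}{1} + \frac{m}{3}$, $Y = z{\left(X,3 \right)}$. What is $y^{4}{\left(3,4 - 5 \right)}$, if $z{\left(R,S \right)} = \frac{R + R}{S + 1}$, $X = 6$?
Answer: $\frac{4096}{81} \approx 50.568$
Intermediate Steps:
$z{\left(R,S \right)} = \frac{2 R}{1 + S}$
$Y = 3$ ($Y = 2 \cdot 6 \frac{1}{1 + 3} = 2 \cdot 6 \cdot \frac{1}{4} = 3$)
$y{\left(W,m \right)} = 3 + \frac{m}{3}$ ($y{\left(W,m \right)} = \frac{3}{1} + \frac{m}{3} = 3 \cdot 1 + m \frac{1}{3} = 3 + \frac{m}{3}$)
$y^{4}{\left(3,4 - 5 \right)} = \left(3 + \frac{4 - 5}{3}\right)^{4} = \left(3 + \frac{1}{3} \left(-1\right)\right)^{4} = \left(3 - \frac{1}{3}\right)^{4} = \left(\frac{8}{3}\right)^{4} = \frac{4096}{81}$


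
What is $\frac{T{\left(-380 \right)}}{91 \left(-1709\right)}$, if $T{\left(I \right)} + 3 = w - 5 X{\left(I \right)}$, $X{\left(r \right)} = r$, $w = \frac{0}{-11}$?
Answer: $- \frac{271}{22217} \approx -0.012198$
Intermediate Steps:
$w = 0$ ($w = 0 \left(- \frac{1}{11}\right) = 0$)
$T{\left(I \right)} = -3 - 5 I$ ($T{\left(I \right)} = -3 + \left(0 - 5 I\right) = -3 - 5 I$)
$\frac{T{\left(-380 \right)}}{91 \left(-1709\right)} = \frac{-3 - -1900}{91 \left(-1709\right)} = \frac{-3 + 1900}{-155519} = 1897 \left(- \frac{1}{155519}\right) = - \frac{271}{22217}$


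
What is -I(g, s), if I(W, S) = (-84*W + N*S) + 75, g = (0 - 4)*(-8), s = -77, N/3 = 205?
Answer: 49968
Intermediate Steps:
N = 615 (N = 3*205 = 615)
g = 32 (g = -4*(-8) = 32)
I(W, S) = 75 - 84*W + 615*S (I(W, S) = (-84*W + 615*S) + 75 = 75 - 84*W + 615*S)
-I(g, s) = -(75 - 84*32 + 615*(-77)) = -(75 - 2688 - 47355) = -1*(-49968) = 49968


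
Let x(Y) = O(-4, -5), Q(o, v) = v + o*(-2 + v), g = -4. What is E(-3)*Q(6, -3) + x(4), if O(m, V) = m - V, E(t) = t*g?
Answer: -395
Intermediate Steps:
E(t) = -4*t (E(t) = t*(-4) = -4*t)
x(Y) = 1 (x(Y) = -4 - 1*(-5) = -4 + 5 = 1)
E(-3)*Q(6, -3) + x(4) = (-4*(-3))*(-3 - 2*6 + 6*(-3)) + 1 = 12*(-3 - 12 - 18) + 1 = 12*(-33) + 1 = -396 + 1 = -395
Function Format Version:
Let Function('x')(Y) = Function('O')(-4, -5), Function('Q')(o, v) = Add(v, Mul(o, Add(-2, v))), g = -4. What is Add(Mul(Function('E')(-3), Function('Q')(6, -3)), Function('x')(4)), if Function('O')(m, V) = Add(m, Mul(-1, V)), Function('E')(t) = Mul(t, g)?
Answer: -395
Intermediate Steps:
Function('E')(t) = Mul(-4, t) (Function('E')(t) = Mul(t, -4) = Mul(-4, t))
Function('x')(Y) = 1 (Function('x')(Y) = Add(-4, Mul(-1, -5)) = Add(-4, 5) = 1)
Add(Mul(Function('E')(-3), Function('Q')(6, -3)), Function('x')(4)) = Add(Mul(Mul(-4, -3), Add(-3, Mul(-2, 6), Mul(6, -3))), 1) = Add(Mul(12, Add(-3, -12, -18)), 1) = Add(Mul(12, -33), 1) = Add(-396, 1) = -395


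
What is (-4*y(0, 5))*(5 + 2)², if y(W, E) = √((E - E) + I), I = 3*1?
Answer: -196*√3 ≈ -339.48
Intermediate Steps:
I = 3
y(W, E) = √3 (y(W, E) = √((E - E) + 3) = √(0 + 3) = √3)
(-4*y(0, 5))*(5 + 2)² = (-4*√3)*(5 + 2)² = -4*√3*7² = -4*√3*49 = -196*√3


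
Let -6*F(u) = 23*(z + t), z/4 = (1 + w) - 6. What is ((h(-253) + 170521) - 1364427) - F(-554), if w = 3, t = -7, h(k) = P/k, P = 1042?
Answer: -604147615/506 ≈ -1.1940e+6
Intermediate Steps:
h(k) = 1042/k
z = -8 (z = 4*((1 + 3) - 6) = 4*(4 - 6) = 4*(-2) = -8)
F(u) = 115/2 (F(u) = -23*(-8 - 7)/6 = -23*(-15)/6 = -⅙*(-345) = 115/2)
((h(-253) + 170521) - 1364427) - F(-554) = ((1042/(-253) + 170521) - 1364427) - 1*115/2 = ((1042*(-1/253) + 170521) - 1364427) - 115/2 = ((-1042/253 + 170521) - 1364427) - 115/2 = (43140771/253 - 1364427) - 115/2 = -302059260/253 - 115/2 = -604147615/506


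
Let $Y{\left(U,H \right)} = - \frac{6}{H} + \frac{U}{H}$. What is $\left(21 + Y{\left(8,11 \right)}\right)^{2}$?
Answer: $\frac{54289}{121} \approx 448.67$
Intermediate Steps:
$\left(21 + Y{\left(8,11 \right)}\right)^{2} = \left(21 + \frac{-6 + 8}{11}\right)^{2} = \left(21 + \frac{1}{11} \cdot 2\right)^{2} = \left(21 + \frac{2}{11}\right)^{2} = \left(\frac{233}{11}\right)^{2} = \frac{54289}{121}$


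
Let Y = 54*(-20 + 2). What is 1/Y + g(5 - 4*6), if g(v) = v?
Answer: -18469/972 ≈ -19.001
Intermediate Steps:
Y = -972 (Y = 54*(-18) = -972)
1/Y + g(5 - 4*6) = 1/(-972) + (5 - 4*6) = -1/972 + (5 - 24) = -1/972 - 19 = -18469/972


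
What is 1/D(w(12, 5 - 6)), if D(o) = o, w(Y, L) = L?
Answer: -1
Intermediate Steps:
1/D(w(12, 5 - 6)) = 1/(5 - 6) = 1/(-1) = -1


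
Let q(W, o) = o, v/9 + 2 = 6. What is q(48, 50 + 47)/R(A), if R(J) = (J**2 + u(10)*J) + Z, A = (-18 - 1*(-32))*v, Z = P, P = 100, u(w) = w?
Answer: 97/259156 ≈ 0.00037429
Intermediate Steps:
v = 36 (v = -18 + 9*6 = -18 + 54 = 36)
Z = 100
A = 504 (A = (-18 - 1*(-32))*36 = (-18 + 32)*36 = 14*36 = 504)
R(J) = 100 + J**2 + 10*J (R(J) = (J**2 + 10*J) + 100 = 100 + J**2 + 10*J)
q(48, 50 + 47)/R(A) = (50 + 47)/(100 + 504**2 + 10*504) = 97/(100 + 254016 + 5040) = 97/259156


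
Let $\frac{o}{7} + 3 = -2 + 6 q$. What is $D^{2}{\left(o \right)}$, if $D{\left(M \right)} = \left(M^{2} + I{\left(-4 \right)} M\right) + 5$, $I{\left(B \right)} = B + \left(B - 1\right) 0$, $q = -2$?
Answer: $214388164$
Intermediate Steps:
$I{\left(B \right)} = B$ ($I{\left(B \right)} = B + \left(-1 + B\right) 0 = B + 0 = B$)
$o = -119$ ($o = -21 + 7 \left(-2 + 6 \left(-2\right)\right) = -21 + 7 \left(-2 - 12\right) = -21 + 7 \left(-14\right) = -21 - 98 = -119$)
$D{\left(M \right)} = 5 + M^{2} - 4 M$ ($D{\left(M \right)} = \left(M^{2} - 4 M\right) + 5 = 5 + M^{2} - 4 M$)
$D^{2}{\left(o \right)} = \left(5 + \left(-119\right)^{2} - -476\right)^{2} = \left(5 + 14161 + 476\right)^{2} = 14642^{2} = 214388164$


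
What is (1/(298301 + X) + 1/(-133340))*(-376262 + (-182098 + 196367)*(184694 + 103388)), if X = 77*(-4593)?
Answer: -1939017889263/18454256 ≈ -1.0507e+5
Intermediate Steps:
X = -353661
(1/(298301 + X) + 1/(-133340))*(-376262 + (-182098 + 196367)*(184694 + 103388)) = (1/(298301 - 353661) + 1/(-133340))*(-376262 + (-182098 + 196367)*(184694 + 103388)) = (1/(-55360) - 1/133340)*(-376262 + 14269*288082) = (-1/55360 - 1/133340)*(-376262 + 4110642058) = -1887/73817024*4110265796 = -1939017889263/18454256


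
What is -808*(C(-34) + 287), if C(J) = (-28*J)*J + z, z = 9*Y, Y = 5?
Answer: 25885088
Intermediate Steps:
z = 45 (z = 9*5 = 45)
C(J) = 45 - 28*J² (C(J) = (-28*J)*J + 45 = -28*J² + 45 = 45 - 28*J²)
-808*(C(-34) + 287) = -808*((45 - 28*(-34)²) + 287) = -808*((45 - 28*1156) + 287) = -808*((45 - 32368) + 287) = -808*(-32323 + 287) = -808*(-32036) = 25885088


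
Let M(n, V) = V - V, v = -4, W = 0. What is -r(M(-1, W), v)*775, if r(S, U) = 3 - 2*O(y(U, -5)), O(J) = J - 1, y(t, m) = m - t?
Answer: -5425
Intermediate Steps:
O(J) = -1 + J
M(n, V) = 0
r(S, U) = 15 + 2*U (r(S, U) = 3 - 2*(-1 + (-5 - U)) = 3 - 2*(-6 - U) = 3 + (12 + 2*U) = 15 + 2*U)
-r(M(-1, W), v)*775 = -(15 + 2*(-4))*775 = -(15 - 8)*775 = -7*775 = -1*5425 = -5425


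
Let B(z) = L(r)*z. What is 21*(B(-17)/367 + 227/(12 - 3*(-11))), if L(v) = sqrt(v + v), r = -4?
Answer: 1589/15 - 714*I*sqrt(2)/367 ≈ 105.93 - 2.7514*I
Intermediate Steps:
L(v) = sqrt(2)*sqrt(v) (L(v) = sqrt(2*v) = sqrt(2)*sqrt(v))
B(z) = 2*I*z*sqrt(2) (B(z) = (sqrt(2)*sqrt(-4))*z = (sqrt(2)*(2*I))*z = (2*I*sqrt(2))*z = 2*I*z*sqrt(2))
21*(B(-17)/367 + 227/(12 - 3*(-11))) = 21*((2*I*(-17)*sqrt(2))/367 + 227/(12 - 3*(-11))) = 21*(-34*I*sqrt(2)*(1/367) + 227/(12 + 33)) = 21*(-34*I*sqrt(2)/367 + 227/45) = 21*(227/45 - 34*I*sqrt(2)/367) = 1589/15 - 714*I*sqrt(2)/367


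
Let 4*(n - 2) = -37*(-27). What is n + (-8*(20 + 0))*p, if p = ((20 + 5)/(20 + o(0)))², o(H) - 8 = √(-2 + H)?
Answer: (-193737*I + 28196*√2)/(4*(-391*I + 28*√2)) ≈ 125.17 + 12.819*I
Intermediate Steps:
o(H) = 8 + √(-2 + H)
p = 625/(28 + I*√2)² (p = ((20 + 5)/(20 + (8 + √(-2 + 0))))² = (25/(20 + (8 + √(-2))))² = (25/(20 + (8 + I*√2)))² = (25/(28 + I*√2))² = 625/(28 + I*√2)² ≈ 0.79112 - 0.080119*I)
n = 1007/4 (n = 2 + (-37*(-27))/4 = 2 + (¼)*999 = 2 + 999/4 = 1007/4 ≈ 251.75)
n + (-8*(20 + 0))*p = 1007/4 + (-8*(20 + 0))*(625/(28 + I*√2)²) = 1007/4 + (-8*20)*(625/(28 + I*√2)²) = 1007/4 - 100000/(28 + I*√2)²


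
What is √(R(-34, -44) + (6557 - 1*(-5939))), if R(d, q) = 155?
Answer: √12651 ≈ 112.48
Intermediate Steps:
√(R(-34, -44) + (6557 - 1*(-5939))) = √(155 + (6557 - 1*(-5939))) = √(155 + (6557 + 5939)) = √(155 + 12496) = √12651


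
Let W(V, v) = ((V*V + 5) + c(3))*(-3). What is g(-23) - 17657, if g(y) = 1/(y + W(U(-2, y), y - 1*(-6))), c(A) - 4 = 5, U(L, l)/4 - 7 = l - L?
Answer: -167264762/9473 ≈ -17657.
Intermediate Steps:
U(L, l) = 28 - 4*L + 4*l (U(L, l) = 28 + 4*(l - L) = 28 + (-4*L + 4*l) = 28 - 4*L + 4*l)
c(A) = 9 (c(A) = 4 + 5 = 9)
W(V, v) = -42 - 3*V**2 (W(V, v) = ((V*V + 5) + 9)*(-3) = ((V**2 + 5) + 9)*(-3) = ((5 + V**2) + 9)*(-3) = (14 + V**2)*(-3) = -42 - 3*V**2)
g(y) = 1/(-42 + y - 3*(36 + 4*y)**2) (g(y) = 1/(y + (-42 - 3*(28 - 4*(-2) + 4*y)**2)) = 1/(y + (-42 - 3*(28 + 8 + 4*y)**2)) = 1/(y + (-42 - 3*(36 + 4*y)**2)) = 1/(-42 + y - 3*(36 + 4*y)**2))
g(-23) - 17657 = -1/(42 - 1*(-23) + 48*(9 - 23)**2) - 17657 = -1/(42 + 23 + 48*(-14)**2) - 17657 = -1/(42 + 23 + 48*196) - 17657 = -1/(42 + 23 + 9408) - 17657 = -1/9473 - 17657 = -167264762/9473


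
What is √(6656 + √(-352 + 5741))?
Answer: √(6656 + √5389) ≈ 82.033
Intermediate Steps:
√(6656 + √(-352 + 5741)) = √(6656 + √5389)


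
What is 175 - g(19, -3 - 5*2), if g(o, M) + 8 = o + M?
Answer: 177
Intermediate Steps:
g(o, M) = -8 + M + o (g(o, M) = -8 + (o + M) = -8 + (M + o) = -8 + M + o)
175 - g(19, -3 - 5*2) = 175 - (-8 + (-3 - 5*2) + 19) = 175 - (-8 + (-3 - 10) + 19) = 175 - (-8 - 13 + 19) = 175 - 1*(-2) = 175 + 2 = 177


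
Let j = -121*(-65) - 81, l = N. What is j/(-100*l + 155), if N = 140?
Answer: -7784/13845 ≈ -0.56222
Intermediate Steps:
l = 140
j = 7784 (j = 7865 - 81 = 7784)
j/(-100*l + 155) = 7784/(-100*140 + 155) = 7784/(-14000 + 155) = 7784/(-13845) = 7784*(-1/13845) = -7784/13845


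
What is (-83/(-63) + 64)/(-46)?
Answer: -4115/2898 ≈ -1.4199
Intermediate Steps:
(-83/(-63) + 64)/(-46) = -(-83*(-1/63) + 64)/46 = -(83/63 + 64)/46 = -1/46*4115/63 = -4115/2898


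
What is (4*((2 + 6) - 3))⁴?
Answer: 160000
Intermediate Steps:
(4*((2 + 6) - 3))⁴ = (4*(8 - 3))⁴ = (4*5)⁴ = 20⁴ = 160000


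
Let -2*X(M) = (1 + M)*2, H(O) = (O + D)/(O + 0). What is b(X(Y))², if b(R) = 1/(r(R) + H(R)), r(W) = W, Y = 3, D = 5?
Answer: 16/289 ≈ 0.055363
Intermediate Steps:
H(O) = (5 + O)/O (H(O) = (O + 5)/(O + 0) = (5 + O)/O)
X(M) = -1 - M (X(M) = -(1 + M)*2/2 = -(2 + 2*M)/2 = -1 - M)
b(R) = 1/(R + (5 + R)/R)
b(X(Y))² = ((-1 - 1*3)/(5 + (-1 - 1*3) + (-1 - 1*3)²))² = ((-1 - 3)/(5 + (-1 - 3) + (-1 - 3)²))² = (-4/(5 - 4 + (-4)²))² = (-4/(5 - 4 + 16))² = (-4/17)² = 16/289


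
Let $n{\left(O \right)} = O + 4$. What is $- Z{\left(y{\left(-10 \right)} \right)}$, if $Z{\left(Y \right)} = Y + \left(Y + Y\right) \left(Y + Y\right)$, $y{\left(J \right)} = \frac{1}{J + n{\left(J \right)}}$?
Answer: $\frac{3}{64} \approx 0.046875$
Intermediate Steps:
$n{\left(O \right)} = 4 + O$
$y{\left(J \right)} = \frac{1}{4 + 2 J}$ ($y{\left(J \right)} = \frac{1}{J + \left(4 + J\right)} = \frac{1}{4 + 2 J}$)
$Z{\left(Y \right)} = Y + 4 Y^{2}$ ($Z{\left(Y \right)} = Y + 2 Y 2 Y = Y + 4 Y^{2}$)
$- Z{\left(y{\left(-10 \right)} \right)} = - \frac{1}{2 \left(2 - 10\right)} \left(1 + 4 \frac{1}{2 \left(2 - 10\right)}\right) = - \frac{1}{2 \left(-8\right)} \left(1 + 4 \frac{1}{2 \left(-8\right)}\right) = - \frac{1}{2} \left(- \frac{1}{8}\right) \left(1 + 4 \cdot \frac{1}{2} \left(- \frac{1}{8}\right)\right) = - \frac{\left(-1\right) \left(1 + 4 \left(- \frac{1}{16}\right)\right)}{16} = - \frac{\left(-1\right) \left(1 - \frac{1}{4}\right)}{16} = - \frac{\left(-1\right) 3}{16 \cdot 4} = \left(-1\right) \left(- \frac{3}{64}\right) = \frac{3}{64}$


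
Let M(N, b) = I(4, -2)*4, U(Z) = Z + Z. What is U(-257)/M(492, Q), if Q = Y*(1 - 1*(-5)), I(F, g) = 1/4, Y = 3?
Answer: -514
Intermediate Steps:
U(Z) = 2*Z
I(F, g) = ¼
Q = 18 (Q = 3*(1 - 1*(-5)) = 3*(1 + 5) = 3*6 = 18)
M(N, b) = 1 (M(N, b) = (¼)*4 = 1)
U(-257)/M(492, Q) = (2*(-257))/1 = -514*1 = -514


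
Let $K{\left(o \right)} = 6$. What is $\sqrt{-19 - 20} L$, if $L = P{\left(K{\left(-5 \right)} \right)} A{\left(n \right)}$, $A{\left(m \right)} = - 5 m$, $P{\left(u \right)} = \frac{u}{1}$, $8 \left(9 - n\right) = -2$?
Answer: $- \frac{555 i \sqrt{39}}{2} \approx - 1733.0 i$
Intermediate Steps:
$n = \frac{37}{4}$ ($n = 9 - - \frac{1}{4} = 9 + \frac{1}{4} = \frac{37}{4} \approx 9.25$)
$P{\left(u \right)} = u$ ($P{\left(u \right)} = u 1 = u$)
$L = - \frac{555}{2}$ ($L = 6 \left(\left(-5\right) \frac{37}{4}\right) = 6 \left(- \frac{185}{4}\right) = - \frac{555}{2} \approx -277.5$)
$\sqrt{-19 - 20} L = \sqrt{-19 - 20} \left(- \frac{555}{2}\right) = \sqrt{-39} \left(- \frac{555}{2}\right) = i \sqrt{39} \left(- \frac{555}{2}\right) = - \frac{555 i \sqrt{39}}{2}$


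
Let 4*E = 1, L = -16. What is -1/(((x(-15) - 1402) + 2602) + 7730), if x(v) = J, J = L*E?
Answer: -1/8926 ≈ -0.00011203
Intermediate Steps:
E = ¼ (E = (¼)*1 = ¼ ≈ 0.25000)
J = -4 (J = -16*¼ = -4)
x(v) = -4
-1/(((x(-15) - 1402) + 2602) + 7730) = -1/(((-4 - 1402) + 2602) + 7730) = -1/((-1406 + 2602) + 7730) = -1/(1196 + 7730) = -1/8926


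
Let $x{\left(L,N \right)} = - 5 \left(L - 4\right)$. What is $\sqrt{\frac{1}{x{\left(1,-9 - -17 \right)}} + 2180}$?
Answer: $\frac{\sqrt{490515}}{15} \approx 46.691$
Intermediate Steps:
$x{\left(L,N \right)} = 20 - 5 L$ ($x{\left(L,N \right)} = - 5 \left(-4 + L\right) = 20 - 5 L$)
$\sqrt{\frac{1}{x{\left(1,-9 - -17 \right)}} + 2180} = \sqrt{\frac{1}{20 - 5} + 2180} = \sqrt{\frac{1}{15} + 2180} = \sqrt{\frac{32701}{15}} = \frac{\sqrt{490515}}{15}$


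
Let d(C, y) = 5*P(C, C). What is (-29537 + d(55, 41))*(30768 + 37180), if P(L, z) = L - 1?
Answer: -1988634116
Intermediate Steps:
P(L, z) = -1 + L
d(C, y) = -5 + 5*C (d(C, y) = 5*(-1 + C) = -5 + 5*C)
(-29537 + d(55, 41))*(30768 + 37180) = (-29537 + (-5 + 5*55))*(30768 + 37180) = (-29537 + (-5 + 275))*67948 = (-29537 + 270)*67948 = -29267*67948 = -1988634116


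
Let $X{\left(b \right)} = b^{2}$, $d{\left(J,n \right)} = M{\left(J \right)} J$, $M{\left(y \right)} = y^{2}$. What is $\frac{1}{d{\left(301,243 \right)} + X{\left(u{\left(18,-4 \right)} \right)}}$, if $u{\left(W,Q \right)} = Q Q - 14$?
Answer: $\frac{1}{27270905} \approx 3.6669 \cdot 10^{-8}$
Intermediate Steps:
$u{\left(W,Q \right)} = -14 + Q^{2}$ ($u{\left(W,Q \right)} = Q^{2} - 14 = -14 + Q^{2}$)
$d{\left(J,n \right)} = J^{3}$ ($d{\left(J,n \right)} = J^{2} J = J^{3}$)
$\frac{1}{d{\left(301,243 \right)} + X{\left(u{\left(18,-4 \right)} \right)}} = \frac{1}{301^{3} + \left(-14 + \left(-4\right)^{2}\right)^{2}} = \frac{1}{27270901 + \left(-14 + 16\right)^{2}} = \frac{1}{27270901 + 2^{2}} = \frac{1}{27270901 + 4} = \frac{1}{27270905}$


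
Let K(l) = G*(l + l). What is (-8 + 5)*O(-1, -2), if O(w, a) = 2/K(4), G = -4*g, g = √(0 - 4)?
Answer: -3*I/32 ≈ -0.09375*I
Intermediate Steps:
g = 2*I (g = √(-4) = 2*I ≈ 2.0*I)
G = -8*I ≈ -8.0*I
K(l) = -16*I*l (K(l) = (-8*I)*(l + l) = (-8*I)*(2*l) = -16*I*l)
O(w, a) = I/32 (O(w, a) = 2/((-16*I*4)) = 2/((-64*I)) = 2*(I/64) = I/32)
(-8 + 5)*O(-1, -2) = (-8 + 5)*(I/32) = -3*I/32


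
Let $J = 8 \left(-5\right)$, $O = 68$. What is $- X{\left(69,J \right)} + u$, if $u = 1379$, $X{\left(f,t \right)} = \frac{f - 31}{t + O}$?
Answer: $\frac{19287}{14} \approx 1377.6$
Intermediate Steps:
$J = -40$
$X{\left(f,t \right)} = \frac{-31 + f}{68 + t}$ ($X{\left(f,t \right)} = \frac{f - 31}{t + 68} = \frac{-31 + f}{68 + t}$)
$- X{\left(69,J \right)} + u = - \frac{-31 + 69}{68 - 40} + 1379 = - \frac{38}{28} + 1379 = \left(-1\right) \frac{19}{14} + 1379 = - \frac{19}{14} + 1379 = \frac{19287}{14}$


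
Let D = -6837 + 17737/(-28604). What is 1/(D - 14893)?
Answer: -28604/621582657 ≈ -4.6018e-5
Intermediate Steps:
D = -195583285/28604 (D = -6837 + 17737*(-1/28604) = -6837 - 17737/28604 = -195583285/28604 ≈ -6837.6)
1/(D - 14893) = 1/(-195583285/28604 - 14893) = 1/(-621582657/28604) = -28604/621582657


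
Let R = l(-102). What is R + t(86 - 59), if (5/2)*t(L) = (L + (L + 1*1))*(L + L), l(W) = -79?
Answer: 1109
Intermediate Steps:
t(L) = 4*L*(1 + 2*L)/5 (t(L) = 2*((L + (L + 1*1))*(L + L))/5 = 2*((L + (L + 1))*(2*L))/5 = 2*((L + (1 + L))*(2*L))/5 = 2*((1 + 2*L)*(2*L))/5 = 2*(2*L*(1 + 2*L))/5 = 4*L*(1 + 2*L)/5)
R = -79
R + t(86 - 59) = -79 + 4*(86 - 59)*(1 + 2*(86 - 59))/5 = -79 + (⅘)*27*(1 + 2*27) = -79 + (⅘)*27*(1 + 54) = -79 + (⅘)*27*55 = -79 + 1188 = 1109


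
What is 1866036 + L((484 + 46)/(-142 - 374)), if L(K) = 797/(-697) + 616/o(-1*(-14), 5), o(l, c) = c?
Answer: 6503560827/3485 ≈ 1.8662e+6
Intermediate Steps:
L(K) = 425367/3485 (L(K) = 797/(-697) + 616/5 = 797*(-1/697) + 616*(⅕) = -797/697 + 616/5 = 425367/3485)
1866036 + L((484 + 46)/(-142 - 374)) = 1866036 + 425367/3485 = 6503560827/3485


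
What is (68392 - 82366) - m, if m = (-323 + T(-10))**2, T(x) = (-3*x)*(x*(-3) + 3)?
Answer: -458863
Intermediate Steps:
T(x) = -3*x*(3 - 3*x) (T(x) = (-3*x)*(-3*x + 3) = (-3*x)*(3 - 3*x) = -3*x*(3 - 3*x))
m = 444889 (m = (-323 + 9*(-10)*(-1 - 10))**2 = (-323 + 9*(-10)*(-11))**2 = (-323 + 990)**2 = 667**2 = 444889)
(68392 - 82366) - m = (68392 - 82366) - 1*444889 = -13974 - 444889 = -458863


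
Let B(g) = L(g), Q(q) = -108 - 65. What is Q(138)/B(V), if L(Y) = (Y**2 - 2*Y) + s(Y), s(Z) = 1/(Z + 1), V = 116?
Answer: -20241/1547209 ≈ -0.013082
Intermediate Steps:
Q(q) = -173
s(Z) = 1/(1 + Z)
L(Y) = Y**2 + 1/(1 + Y) - 2*Y (L(Y) = (Y**2 - 2*Y) + 1/(1 + Y) = Y**2 + 1/(1 + Y) - 2*Y)
B(g) = (1 + g*(1 + g)*(-2 + g))/(1 + g)
Q(138)/B(V) = -173*(1 + 116)/(1 + 116*(1 + 116)*(-2 + 116)) = -173*117/(1 + 116*117*114) = -173*117/(1 + 1547208) = -173/((1/117)*1547209) = -173/1547209/117 = -173*117/1547209 = -20241/1547209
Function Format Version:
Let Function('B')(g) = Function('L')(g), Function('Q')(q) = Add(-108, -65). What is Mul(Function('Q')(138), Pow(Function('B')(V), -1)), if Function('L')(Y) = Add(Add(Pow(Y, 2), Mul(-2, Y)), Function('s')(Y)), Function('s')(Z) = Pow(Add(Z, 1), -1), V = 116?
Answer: Rational(-20241, 1547209) ≈ -0.013082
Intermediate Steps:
Function('Q')(q) = -173
Function('s')(Z) = Pow(Add(1, Z), -1)
Function('L')(Y) = Add(Pow(Y, 2), Pow(Add(1, Y), -1), Mul(-2, Y)) (Function('L')(Y) = Add(Add(Pow(Y, 2), Mul(-2, Y)), Pow(Add(1, Y), -1)) = Add(Pow(Y, 2), Pow(Add(1, Y), -1), Mul(-2, Y)))
Function('B')(g) = Mul(Pow(Add(1, g), -1), Add(1, Mul(g, Add(1, g), Add(-2, g))))
Mul(Function('Q')(138), Pow(Function('B')(V), -1)) = Mul(-173, Pow(Mul(Pow(Add(1, 116), -1), Add(1, Mul(116, Add(1, 116), Add(-2, 116)))), -1)) = Mul(-173, Pow(Mul(Pow(117, -1), Add(1, Mul(116, 117, 114))), -1)) = Mul(-173, Pow(Mul(Rational(1, 117), Add(1, 1547208)), -1)) = Mul(-173, Pow(Mul(Rational(1, 117), 1547209), -1)) = Mul(-173, Pow(Rational(1547209, 117), -1)) = Mul(-173, Rational(117, 1547209)) = Rational(-20241, 1547209)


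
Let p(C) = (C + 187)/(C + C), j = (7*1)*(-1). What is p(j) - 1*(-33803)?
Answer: 236531/7 ≈ 33790.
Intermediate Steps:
j = -7 (j = 7*(-1) = -7)
p(C) = (187 + C)/(2*C) (p(C) = (187 + C)/((2*C)) = (187 + C)*(1/(2*C)) = (187 + C)/(2*C))
p(j) - 1*(-33803) = (½)*(187 - 7)/(-7) - 1*(-33803) = (½)*(-⅐)*180 + 33803 = -90/7 + 33803 = 236531/7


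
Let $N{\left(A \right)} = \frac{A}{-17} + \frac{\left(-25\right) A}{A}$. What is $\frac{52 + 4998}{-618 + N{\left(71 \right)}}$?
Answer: $- \frac{42925}{5501} \approx -7.8031$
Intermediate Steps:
$N{\left(A \right)} = -25 - \frac{A}{17}$ ($N{\left(A \right)} = A \left(- \frac{1}{17}\right) - 25 = - \frac{A}{17} - 25 = -25 - \frac{A}{17}$)
$\frac{52 + 4998}{-618 + N{\left(71 \right)}} = \frac{52 + 4998}{-618 - \frac{496}{17}} = \frac{5050}{-618 - \frac{496}{17}} = \frac{5050}{- \frac{11002}{17}} = 5050 \left(- \frac{17}{11002}\right) = - \frac{42925}{5501}$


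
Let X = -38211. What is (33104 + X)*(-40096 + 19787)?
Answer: 103718063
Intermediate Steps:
(33104 + X)*(-40096 + 19787) = (33104 - 38211)*(-40096 + 19787) = -5107*(-20309) = 103718063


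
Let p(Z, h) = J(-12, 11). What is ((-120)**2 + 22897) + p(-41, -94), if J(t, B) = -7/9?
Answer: 335666/9 ≈ 37296.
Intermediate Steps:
J(t, B) = -7/9 (J(t, B) = -7*1/9 = -7/9)
p(Z, h) = -7/9
((-120)**2 + 22897) + p(-41, -94) = ((-120)**2 + 22897) - 7/9 = (14400 + 22897) - 7/9 = 37297 - 7/9 = 335666/9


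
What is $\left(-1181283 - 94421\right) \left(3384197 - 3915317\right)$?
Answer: $677551908480$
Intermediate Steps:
$\left(-1181283 - 94421\right) \left(3384197 - 3915317\right) = \left(-1275704\right) \left(-531120\right) = 677551908480$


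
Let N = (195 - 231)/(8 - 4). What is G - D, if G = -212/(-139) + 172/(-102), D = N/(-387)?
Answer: -56195/304827 ≈ -0.18435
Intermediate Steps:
N = -9 (N = -36/4 = -36*¼ = -9)
D = 1/43 (D = -9/(-387) = -9*(-1/387) = 1/43 ≈ 0.023256)
G = -1142/7089 (G = -212*(-1/139) + 172*(-1/102) = 212/139 - 86/51 = -1142/7089 ≈ -0.16109)
G - D = -1142/7089 - 1*1/43 = -1142/7089 - 1/43 = -56195/304827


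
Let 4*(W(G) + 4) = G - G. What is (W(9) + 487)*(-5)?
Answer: -2415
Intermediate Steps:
W(G) = -4 (W(G) = -4 + (G - G)/4 = -4 + (¼)*0 = -4 + 0 = -4)
(W(9) + 487)*(-5) = (-4 + 487)*(-5) = 483*(-5) = -2415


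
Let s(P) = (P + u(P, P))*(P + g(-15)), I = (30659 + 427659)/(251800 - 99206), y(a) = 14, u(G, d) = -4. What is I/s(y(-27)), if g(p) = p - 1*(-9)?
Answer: 229159/6103760 ≈ 0.037544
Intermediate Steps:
g(p) = 9 + p (g(p) = p + 9 = 9 + p)
I = 229159/76297 (I = 458318/152594 = 458318*(1/152594) = 229159/76297 ≈ 3.0035)
s(P) = (-6 + P)*(-4 + P) (s(P) = (P - 4)*(P + (9 - 15)) = (-4 + P)*(P - 6) = (-4 + P)*(-6 + P) = (-6 + P)*(-4 + P))
I/s(y(-27)) = 229159/(76297*(24 + 14**2 - 10*14)) = 229159/(76297*(24 + 196 - 140)) = (229159/76297)/80 = (229159/76297)*(1/80) = 229159/6103760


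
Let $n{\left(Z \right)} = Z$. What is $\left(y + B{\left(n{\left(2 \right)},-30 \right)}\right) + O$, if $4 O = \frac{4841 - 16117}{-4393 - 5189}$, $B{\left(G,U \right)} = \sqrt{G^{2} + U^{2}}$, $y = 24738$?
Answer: $\frac{237042335}{9582} + 2 \sqrt{226} \approx 24768.0$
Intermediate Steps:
$O = \frac{2819}{9582}$ ($O = \frac{\left(4841 - 16117\right) \frac{1}{-4393 - 5189}}{4} = \frac{\left(-11276\right) \frac{1}{-9582}}{4} = \frac{\left(-11276\right) \left(- \frac{1}{9582}\right)}{4} = \frac{1}{4} \cdot \frac{5638}{4791} = \frac{2819}{9582} \approx 0.2942$)
$\left(y + B{\left(n{\left(2 \right)},-30 \right)}\right) + O = \left(24738 + \sqrt{2^{2} + \left(-30\right)^{2}}\right) + \frac{2819}{9582} = \left(24738 + \sqrt{4 + 900}\right) + \frac{2819}{9582} = \left(24738 + \sqrt{904}\right) + \frac{2819}{9582} = \left(24738 + 2 \sqrt{226}\right) + \frac{2819}{9582} = \frac{237042335}{9582} + 2 \sqrt{226}$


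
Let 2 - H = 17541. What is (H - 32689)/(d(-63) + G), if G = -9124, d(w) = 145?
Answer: 50228/8979 ≈ 5.5939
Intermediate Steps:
H = -17539 (H = 2 - 1*17541 = 2 - 17541 = -17539)
(H - 32689)/(d(-63) + G) = (-17539 - 32689)/(145 - 9124) = -50228/(-8979) = -50228*(-1/8979) = 50228/8979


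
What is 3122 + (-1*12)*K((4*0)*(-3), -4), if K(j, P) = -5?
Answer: 3182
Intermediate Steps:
3122 + (-1*12)*K((4*0)*(-3), -4) = 3122 - 1*12*(-5) = 3122 - 12*(-5) = 3122 + 60 = 3182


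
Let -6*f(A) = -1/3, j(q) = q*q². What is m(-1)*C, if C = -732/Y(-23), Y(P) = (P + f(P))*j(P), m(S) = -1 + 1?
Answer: 0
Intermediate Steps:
m(S) = 0
j(q) = q³
f(A) = 1/18 (f(A) = -(-1)/(6*3) = -⅙*(-⅓) = 1/18)
Y(P) = P³*(1/18 + P) (Y(P) = (P + 1/18)*P³ = (1/18 + P)*P³ = P³*(1/18 + P))
C = -13176/5024971 (C = -732*(-1/(12167*(1/18 - 23))) = -732/((-12167*(-413/18))) = -732/5024971/18 = -732*18/5024971 = -13176/5024971 ≈ -0.0026221)
m(-1)*C = 0*(-13176/5024971) = 0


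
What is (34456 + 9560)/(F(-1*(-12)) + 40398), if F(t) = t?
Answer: 7336/6735 ≈ 1.0892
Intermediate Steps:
(34456 + 9560)/(F(-1*(-12)) + 40398) = (34456 + 9560)/(-1*(-12) + 40398) = 44016/(12 + 40398) = 44016/40410 = 44016*(1/40410) = 7336/6735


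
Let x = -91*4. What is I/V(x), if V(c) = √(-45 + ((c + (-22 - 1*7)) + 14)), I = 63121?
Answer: -63121*I*√106/212 ≈ -3065.4*I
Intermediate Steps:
x = -364
V(c) = √(-60 + c) (V(c) = √(-45 + ((c + (-22 - 7)) + 14)) = √(-45 + ((c - 29) + 14)) = √(-45 + ((-29 + c) + 14)) = √(-45 + (-15 + c)) = √(-60 + c))
I/V(x) = 63121/(√(-60 - 364)) = 63121/(√(-424)) = 63121/((2*I*√106)) = 63121*(-I*√106/212) = -63121*I*√106/212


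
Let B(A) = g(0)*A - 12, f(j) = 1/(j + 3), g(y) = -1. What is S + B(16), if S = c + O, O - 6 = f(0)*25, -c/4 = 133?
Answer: -1637/3 ≈ -545.67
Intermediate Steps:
c = -532 (c = -4*133 = -532)
f(j) = 1/(3 + j)
O = 43/3 (O = 6 + 25/(3 + 0) = 6 + 25/3 = 43/3 ≈ 14.333)
B(A) = -12 - A (B(A) = -A - 12 = -12 - A)
S = -1553/3 (S = -532 + 43/3 = -1553/3 ≈ -517.67)
S + B(16) = -1553/3 + (-12 - 1*16) = -1553/3 + (-12 - 16) = -1553/3 - 28 = -1637/3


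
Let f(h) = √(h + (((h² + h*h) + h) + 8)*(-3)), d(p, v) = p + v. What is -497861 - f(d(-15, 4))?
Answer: -497861 - 2*I*√182 ≈ -4.9786e+5 - 26.981*I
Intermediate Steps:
f(h) = √(-24 - 6*h² - 2*h) (f(h) = √(h + (((h² + h²) + h) + 8)*(-3)) = √(h + ((2*h² + h) + 8)*(-3)) = √(h + ((h + 2*h²) + 8)*(-3)) = √(h + (8 + h + 2*h²)*(-3)) = √(h + (-24 - 6*h² - 3*h)) = √(-24 - 6*h² - 2*h))
-497861 - f(d(-15, 4)) = -497861 - √(-24 - 6*(-15 + 4)² - 2*(-15 + 4)) = -497861 - √(-24 - 6*(-11)² - 2*(-11)) = -497861 - √(-24 - 6*121 + 22) = -497861 - √(-24 - 726 + 22) = -497861 - √(-728) = -497861 - 2*I*√182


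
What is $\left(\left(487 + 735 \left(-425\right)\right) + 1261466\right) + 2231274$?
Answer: $3180852$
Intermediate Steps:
$\left(\left(487 + 735 \left(-425\right)\right) + 1261466\right) + 2231274 = \left(\left(487 - 312375\right) + 1261466\right) + 2231274 = \left(-311888 + 1261466\right) + 2231274 = 949578 + 2231274 = 3180852$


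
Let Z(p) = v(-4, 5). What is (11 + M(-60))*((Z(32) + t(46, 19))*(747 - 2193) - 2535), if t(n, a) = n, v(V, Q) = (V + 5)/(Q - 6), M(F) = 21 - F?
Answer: -6219660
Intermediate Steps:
v(V, Q) = (5 + V)/(-6 + Q)
Z(p) = -1 (Z(p) = (5 - 4)/(-6 + 5) = 1/(-1) = -1*1 = -1)
(11 + M(-60))*((Z(32) + t(46, 19))*(747 - 2193) - 2535) = (11 + (21 - 1*(-60)))*((-1 + 46)*(747 - 2193) - 2535) = (11 + (21 + 60))*(45*(-1446) - 2535) = (11 + 81)*(-65070 - 2535) = 92*(-67605) = -6219660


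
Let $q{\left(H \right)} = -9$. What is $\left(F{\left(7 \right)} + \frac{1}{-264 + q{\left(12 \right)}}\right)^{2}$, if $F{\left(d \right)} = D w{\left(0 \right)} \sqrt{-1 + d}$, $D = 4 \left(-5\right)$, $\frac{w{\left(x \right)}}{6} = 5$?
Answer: $\frac{160982640001}{74529} + \frac{400 \sqrt{6}}{91} \approx 2.16 \cdot 10^{6}$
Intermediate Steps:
$w{\left(x \right)} = 30$ ($w{\left(x \right)} = 6 \cdot 5 = 30$)
$D = -20$
$F{\left(d \right)} = - 600 \sqrt{-1 + d}$ ($F{\left(d \right)} = \left(-20\right) 30 \sqrt{-1 + d} = - 600 \sqrt{-1 + d}$)
$\left(F{\left(7 \right)} + \frac{1}{-264 + q{\left(12 \right)}}\right)^{2} = \left(- 600 \sqrt{-1 + 7} + \frac{1}{-264 - 9}\right)^{2} = \left(- 600 \sqrt{6} + \frac{1}{-273}\right)^{2} = \left(- 600 \sqrt{6} - \frac{1}{273}\right)^{2} = \left(- \frac{1}{273} - 600 \sqrt{6}\right)^{2}$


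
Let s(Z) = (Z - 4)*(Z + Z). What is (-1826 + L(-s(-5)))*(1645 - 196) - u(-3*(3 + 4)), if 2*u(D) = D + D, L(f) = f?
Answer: -2776263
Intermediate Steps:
s(Z) = 2*Z*(-4 + Z) (s(Z) = (-4 + Z)*(2*Z) = 2*Z*(-4 + Z))
u(D) = D (u(D) = (D + D)/2 = (2*D)/2 = D)
(-1826 + L(-s(-5)))*(1645 - 196) - u(-3*(3 + 4)) = (-1826 - 2*(-5)*(-4 - 5))*(1645 - 196) - (-3)*(3 + 4) = (-1826 - 2*(-5)*(-9))*1449 - (-3)*7 = (-1826 - 1*90)*1449 - 1*(-21) = (-1826 - 90)*1449 + 21 = -1916*1449 + 21 = -2776284 + 21 = -2776263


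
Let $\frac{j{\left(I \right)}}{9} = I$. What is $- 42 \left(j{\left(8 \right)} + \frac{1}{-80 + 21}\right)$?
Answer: $- \frac{178374}{59} \approx -3023.3$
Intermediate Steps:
$j{\left(I \right)} = 9 I$
$- 42 \left(j{\left(8 \right)} + \frac{1}{-80 + 21}\right) = - 42 \left(9 \cdot 8 + \frac{1}{-80 + 21}\right) = - 42 \left(72 + \frac{1}{-59}\right) = - 42 \left(72 - \frac{1}{59}\right) = \left(-42\right) \frac{4247}{59} = - \frac{178374}{59}$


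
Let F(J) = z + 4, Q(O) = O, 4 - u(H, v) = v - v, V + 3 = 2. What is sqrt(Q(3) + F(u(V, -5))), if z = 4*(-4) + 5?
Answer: 2*I ≈ 2.0*I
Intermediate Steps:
V = -1 (V = -3 + 2 = -1)
u(H, v) = 4 (u(H, v) = 4 - (v - v) = 4 - 1*0 = 4 + 0 = 4)
z = -11 (z = -16 + 5 = -11)
F(J) = -7 (F(J) = -11 + 4 = -7)
sqrt(Q(3) + F(u(V, -5))) = sqrt(3 - 7) = sqrt(-4) = 2*I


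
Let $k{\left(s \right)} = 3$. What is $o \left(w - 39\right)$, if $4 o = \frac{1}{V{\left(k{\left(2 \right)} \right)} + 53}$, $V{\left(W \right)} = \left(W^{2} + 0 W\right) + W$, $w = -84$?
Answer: $- \frac{123}{260} \approx -0.47308$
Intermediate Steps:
$V{\left(W \right)} = W + W^{2}$ ($V{\left(W \right)} = \left(W^{2} + 0\right) + W = W^{2} + W = W + W^{2}$)
$o = \frac{1}{260}$ ($o = \frac{1}{4 \left(3 \left(1 + 3\right) + 53\right)} = \frac{1}{4 \left(3 \cdot 4 + 53\right)} = \frac{1}{4 \left(12 + 53\right)} = \frac{1}{4 \cdot 65} = \frac{1}{4} \cdot \frac{1}{65} = \frac{1}{260} \approx 0.0038462$)
$o \left(w - 39\right) = \frac{-84 - 39}{260} = \frac{1}{260} \left(-123\right) = - \frac{123}{260}$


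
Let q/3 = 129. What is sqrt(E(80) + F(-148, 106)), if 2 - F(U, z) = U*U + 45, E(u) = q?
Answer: 14*I*sqrt(110) ≈ 146.83*I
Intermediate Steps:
q = 387 (q = 3*129 = 387)
E(u) = 387
F(U, z) = -43 - U**2 (F(U, z) = 2 - (U*U + 45) = 2 - (U**2 + 45) = 2 - (45 + U**2) = 2 + (-45 - U**2) = -43 - U**2)
sqrt(E(80) + F(-148, 106)) = sqrt(387 + (-43 - 1*(-148)**2)) = sqrt(387 + (-43 - 1*21904)) = sqrt(387 + (-43 - 21904)) = sqrt(387 - 21947) = sqrt(-21560) = 14*I*sqrt(110)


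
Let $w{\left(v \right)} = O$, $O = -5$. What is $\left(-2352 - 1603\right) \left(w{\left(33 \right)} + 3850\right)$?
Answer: $-15206975$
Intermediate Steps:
$w{\left(v \right)} = -5$
$\left(-2352 - 1603\right) \left(w{\left(33 \right)} + 3850\right) = \left(-2352 - 1603\right) \left(-5 + 3850\right) = \left(-3955\right) 3845 = -15206975$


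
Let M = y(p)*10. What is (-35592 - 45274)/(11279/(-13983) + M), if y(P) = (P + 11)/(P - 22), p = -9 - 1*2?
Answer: 1130749278/11279 ≈ 1.0025e+5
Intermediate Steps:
p = -11 (p = -9 - 2 = -11)
y(P) = (11 + P)/(-22 + P)
M = 0 (M = ((11 - 11)/(-22 - 11))*10 = (0/(-33))*10 = -1/33*0*10 = 0*10 = 0)
(-35592 - 45274)/(11279/(-13983) + M) = (-35592 - 45274)/(11279/(-13983) + 0) = -80866/(11279*(-1/13983) + 0) = -80866/(-11279/13983 + 0) = -80866/(-11279/13983) = -80866*(-13983/11279) = 1130749278/11279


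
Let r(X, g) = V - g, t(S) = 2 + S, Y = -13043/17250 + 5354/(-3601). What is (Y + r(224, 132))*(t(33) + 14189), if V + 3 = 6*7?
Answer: -42076217753416/31058625 ≈ -1.3547e+6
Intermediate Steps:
V = 39 (V = -3 + 6*7 = -3 + 42 = 39)
Y = -139324343/62117250 (Y = -13043*1/17250 + 5354*(-1/3601) = -13043/17250 - 5354/3601 = -139324343/62117250 ≈ -2.2429)
r(X, g) = 39 - g
(Y + r(224, 132))*(t(33) + 14189) = (-139324343/62117250 + (39 - 1*132))*((2 + 33) + 14189) = (-139324343/62117250 + (39 - 132))*(35 + 14189) = (-139324343/62117250 - 93)*14224 = -5916228593/62117250*14224 = -42076217753416/31058625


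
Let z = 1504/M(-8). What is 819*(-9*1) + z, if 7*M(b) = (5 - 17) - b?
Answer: -10003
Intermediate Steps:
M(b) = -12/7 - b/7 (M(b) = ((5 - 17) - b)/7 = (-12 - b)/7 = -12/7 - b/7)
z = -2632 (z = 1504/(-12/7 - ⅐*(-8)) = 1504/(-12/7 + 8/7) = 1504/(-4/7) = 1504*(-7/4) = -2632)
819*(-9*1) + z = 819*(-9*1) - 2632 = 819*(-9) - 2632 = -7371 - 2632 = -10003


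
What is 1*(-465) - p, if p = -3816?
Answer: 3351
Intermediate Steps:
1*(-465) - p = 1*(-465) - 1*(-3816) = -465 + 3816 = 3351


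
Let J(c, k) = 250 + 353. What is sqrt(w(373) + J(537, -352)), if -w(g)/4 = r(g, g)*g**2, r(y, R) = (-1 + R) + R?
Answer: I*sqrt(414603817) ≈ 20362.0*I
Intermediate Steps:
J(c, k) = 603
r(y, R) = -1 + 2*R
w(g) = -4*g**2*(-1 + 2*g) (w(g) = -4*(-1 + 2*g)*g**2 = -4*g**2*(-1 + 2*g))
sqrt(w(373) + J(537, -352)) = sqrt(373**2*(4 - 8*373) + 603) = sqrt(139129*(4 - 2984) + 603) = sqrt(139129*(-2980) + 603) = sqrt(-414604420 + 603) = sqrt(-414603817) = I*sqrt(414603817)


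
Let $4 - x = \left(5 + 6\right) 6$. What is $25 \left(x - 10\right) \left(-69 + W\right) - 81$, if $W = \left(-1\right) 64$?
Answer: $239319$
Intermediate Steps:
$x = -62$ ($x = 4 - \left(5 + 6\right) 6 = 4 - 11 \cdot 6 = 4 - 66 = -62$)
$W = -64$
$25 \left(x - 10\right) \left(-69 + W\right) - 81 = 25 \left(-62 - 10\right) \left(-69 - 64\right) - 81 = 25 \left(\left(-72\right) \left(-133\right)\right) - 81 = 25 \cdot 9576 - 81 = 239400 - 81 = 239319$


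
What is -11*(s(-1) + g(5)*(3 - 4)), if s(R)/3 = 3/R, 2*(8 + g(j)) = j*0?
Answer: 11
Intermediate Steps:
g(j) = -8 (g(j) = -8 + (j*0)/2 = -8 + (½)*0 = -8 + 0 = -8)
s(R) = 9/R (s(R) = 3*(3/R) = 9/R)
-11*(s(-1) + g(5)*(3 - 4)) = -11*(9/(-1) - 8*(3 - 4)) = -11*(9*(-1) - 8*(-1)) = -11*(-9 + 8) = -11*(-1) = 11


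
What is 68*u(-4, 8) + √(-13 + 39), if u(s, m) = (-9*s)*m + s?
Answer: 19312 + √26 ≈ 19317.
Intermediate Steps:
u(s, m) = s - 9*m*s (u(s, m) = -9*m*s + s = s - 9*m*s)
68*u(-4, 8) + √(-13 + 39) = 68*(-4*(1 - 9*8)) + √(-13 + 39) = 68*(-4*(1 - 72)) + √26 = 68*(-4*(-71)) + √26 = 68*284 + √26 = 19312 + √26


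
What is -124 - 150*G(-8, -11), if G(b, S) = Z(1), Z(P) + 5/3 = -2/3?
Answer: 226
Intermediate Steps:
Z(P) = -7/3 (Z(P) = -5/3 - 2/3 = -5/3 - 2*⅓ = -5/3 - ⅔ = -7/3)
G(b, S) = -7/3
-124 - 150*G(-8, -11) = -124 - 150*(-7/3) = -124 + 350 = 226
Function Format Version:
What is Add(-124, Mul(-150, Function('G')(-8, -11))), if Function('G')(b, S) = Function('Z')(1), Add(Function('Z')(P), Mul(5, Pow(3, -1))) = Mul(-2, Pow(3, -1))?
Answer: 226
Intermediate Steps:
Function('Z')(P) = Rational(-7, 3) (Function('Z')(P) = Add(Rational(-5, 3), Mul(-2, Pow(3, -1))) = Add(Rational(-5, 3), Mul(-2, Rational(1, 3))) = Add(Rational(-5, 3), Rational(-2, 3)) = Rational(-7, 3))
Function('G')(b, S) = Rational(-7, 3)
Add(-124, Mul(-150, Function('G')(-8, -11))) = Add(-124, Mul(-150, Rational(-7, 3))) = Add(-124, 350) = 226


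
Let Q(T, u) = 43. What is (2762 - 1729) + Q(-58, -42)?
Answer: 1076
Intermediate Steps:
(2762 - 1729) + Q(-58, -42) = (2762 - 1729) + 43 = 1033 + 43 = 1076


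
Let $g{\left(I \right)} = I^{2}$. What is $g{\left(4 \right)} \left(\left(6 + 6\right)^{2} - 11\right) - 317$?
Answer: $1811$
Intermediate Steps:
$g{\left(4 \right)} \left(\left(6 + 6\right)^{2} - 11\right) - 317 = 4^{2} \left(\left(6 + 6\right)^{2} - 11\right) - 317 = 16 \left(12^{2} - 11\right) - 317 = 16 \left(144 - 11\right) - 317 = 16 \cdot 133 - 317 = 2128 - 317 = 1811$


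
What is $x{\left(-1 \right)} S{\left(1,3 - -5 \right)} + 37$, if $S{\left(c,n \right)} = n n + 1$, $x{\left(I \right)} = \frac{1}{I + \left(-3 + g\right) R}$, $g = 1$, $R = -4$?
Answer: $\frac{324}{7} \approx 46.286$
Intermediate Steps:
$x{\left(I \right)} = \frac{1}{8 + I}$ ($x{\left(I \right)} = \frac{1}{I + \left(-3 + 1\right) \left(-4\right)} = \frac{1}{I - -8} = \frac{1}{I + 8} = \frac{1}{8 + I}$)
$S{\left(c,n \right)} = 1 + n^{2}$ ($S{\left(c,n \right)} = n^{2} + 1 = 1 + n^{2}$)
$x{\left(-1 \right)} S{\left(1,3 - -5 \right)} + 37 = \frac{1 + \left(3 - -5\right)^{2}}{8 - 1} + 37 = \frac{1 + \left(3 + 5\right)^{2}}{7} + 37 = \frac{1 + 8^{2}}{7} + 37 = \frac{1 + 64}{7} + 37 = \frac{1}{7} \cdot 65 + 37 = \frac{65}{7} + 37 = \frac{324}{7}$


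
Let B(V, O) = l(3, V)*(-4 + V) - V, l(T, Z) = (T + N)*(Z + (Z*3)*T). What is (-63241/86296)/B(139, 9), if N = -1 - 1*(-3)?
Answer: -63241/80955226856 ≈ -7.8119e-7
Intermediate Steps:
N = 2 (N = -1 + 3 = 2)
l(T, Z) = (2 + T)*(Z + 3*T*Z) (l(T, Z) = (T + 2)*(Z + (Z*3)*T) = (2 + T)*(Z + (3*Z)*T) = (2 + T)*(Z + 3*T*Z))
B(V, O) = -V + 50*V*(-4 + V) (B(V, O) = (V*(2 + 3*3² + 7*3))*(-4 + V) - V = (V*(2 + 3*9 + 21))*(-4 + V) - V = (V*(2 + 27 + 21))*(-4 + V) - V = (V*50)*(-4 + V) - V = (50*V)*(-4 + V) - V = 50*V*(-4 + V) - V = -V + 50*V*(-4 + V))
(-63241/86296)/B(139, 9) = (-63241/86296)/((139*(-201 + 50*139))) = (-63241*1/86296)/((139*(-201 + 6950))) = -63241/(86296*(139*6749)) = -63241/86296/938111 = -63241/86296*1/938111 = -63241/80955226856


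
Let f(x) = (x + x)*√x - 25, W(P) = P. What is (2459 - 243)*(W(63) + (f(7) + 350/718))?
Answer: 30618472/359 + 31024*√7 ≈ 1.6737e+5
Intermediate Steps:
f(x) = -25 + 2*x^(3/2) (f(x) = (2*x)*√x - 25 = 2*x^(3/2) - 25 = -25 + 2*x^(3/2))
(2459 - 243)*(W(63) + (f(7) + 350/718)) = (2459 - 243)*(63 + ((-25 + 2*7^(3/2)) + 350/718)) = 2216*(63 + ((-25 + 2*(7*√7)) + 350*(1/718))) = 2216*(63 + ((-25 + 14*√7) + 175/359)) = 2216*(63 + (-8800/359 + 14*√7)) = 2216*(13817/359 + 14*√7) = 30618472/359 + 31024*√7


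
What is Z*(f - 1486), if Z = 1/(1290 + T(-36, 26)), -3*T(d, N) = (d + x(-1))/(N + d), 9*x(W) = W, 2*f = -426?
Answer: -91746/69595 ≈ -1.3183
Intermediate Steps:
f = -213 (f = (½)*(-426) = -213)
x(W) = W/9
T(d, N) = -(-⅑ + d)/(3*(N + d)) (T(d, N) = -(d + (⅑)*(-1))/(3*(N + d)) = -(d - ⅑)/(3*(N + d)) = -(-⅑ + d)/(3*(N + d)))
Z = 54/69595 (Z = 1/(1290 + (1/27 - ⅓*(-36))/(26 - 36)) = 1/(1290 + (1/27 + 12)/(-10)) = 1/(1290 - ⅒*325/27) = 1/(1290 - 65/54) = 1/(69595/54) = 54/69595 ≈ 0.00077592)
Z*(f - 1486) = 54*(-213 - 1486)/69595 = (54/69595)*(-1699) = -91746/69595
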